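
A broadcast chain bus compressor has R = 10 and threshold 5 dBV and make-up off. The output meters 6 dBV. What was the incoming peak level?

The compressed level sits 6 − 5 = 1 dB over threshold.
Before 10:1 compression the overshoot was 1 × 10 = 10 dB, so input = 5 + 10 = 15 dBV.

15 dBV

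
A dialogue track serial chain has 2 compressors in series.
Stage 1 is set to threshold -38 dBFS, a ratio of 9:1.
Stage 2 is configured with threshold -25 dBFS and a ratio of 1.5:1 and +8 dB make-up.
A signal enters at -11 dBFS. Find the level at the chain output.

-27 dBFS

Stage 1: overshoot 27 dB → 27/9 = 3 dB → -35 dBFS.
Stage 2: -35 dBFS ≤ -25 dBFS, so stage 2 doesn't engage; make-up brings it to -27 dBFS.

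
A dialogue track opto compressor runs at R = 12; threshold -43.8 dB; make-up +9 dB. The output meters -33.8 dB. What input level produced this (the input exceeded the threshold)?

Stripping the +9 dB make-up gives -42.8 dB at the gain stage.
Post-compression overshoot = -42.8 − (-43.8) = 1 dB.
Before 12:1 compression the overshoot was 1 × 12 = 12 dB, so input = -43.8 + 12 = -31.8 dB.

-31.8 dB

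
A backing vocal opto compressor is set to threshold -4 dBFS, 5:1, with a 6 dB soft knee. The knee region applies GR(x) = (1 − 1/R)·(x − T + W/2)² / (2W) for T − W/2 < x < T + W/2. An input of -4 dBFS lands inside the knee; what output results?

x − T + W/2 = -4 − (-4) + 3 = 3.
GR = (1 − 1/5) × 3² / 12 = 0.8 × 9 / 12 = 0.6 dB.
Output = -4 − 0.6 = -4.6 dBFS.

-4.6 dBFS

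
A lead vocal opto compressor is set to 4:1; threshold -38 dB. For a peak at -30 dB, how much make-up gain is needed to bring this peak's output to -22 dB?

Overshoot 8 dB → 8/4 = 2 dB after compression, so the compressed level is -38 + 2 = -36 dB.
Make-up = target − compressed = -22 − (-36) = 14 dB.

14 dB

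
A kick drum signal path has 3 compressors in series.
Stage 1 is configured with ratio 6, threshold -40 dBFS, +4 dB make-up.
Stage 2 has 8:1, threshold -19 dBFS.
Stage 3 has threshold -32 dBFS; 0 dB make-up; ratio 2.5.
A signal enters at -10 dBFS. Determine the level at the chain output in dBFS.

Stage 1: overshoot 30 dB → 30/6 = 5 dB → -35 dBFS; +4 dB make-up → -31 dBFS.
Stage 2: -31 dBFS ≤ -19 dBFS, so stage 2 doesn't engage; output -31 dBFS.
Stage 3: overshoot 1 dB → 1/2.5 = 0.4 dB → -31.6 dBFS.

-31.6 dBFS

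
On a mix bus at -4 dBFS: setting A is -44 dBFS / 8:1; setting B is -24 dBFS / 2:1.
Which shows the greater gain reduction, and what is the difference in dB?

A, by 25 dB

A: overshoot 40 dB → output overshoot 5 dB → GR 35 dB.
B: overshoot 20 dB → output overshoot 10 dB → GR 10 dB.
Difference: 25 dB in favour of A.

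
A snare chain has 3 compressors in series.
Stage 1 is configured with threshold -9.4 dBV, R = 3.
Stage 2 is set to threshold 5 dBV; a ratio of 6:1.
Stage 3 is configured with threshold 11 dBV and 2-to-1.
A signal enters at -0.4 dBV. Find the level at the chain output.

Stage 1: -0.4 dBV is 9 dB over -9.4 dBV; at 3:1 that becomes 3 dB over, giving -6.4 dBV.
Stage 2: -6.4 dBV ≤ 5 dBV, so stage 2 doesn't engage; output -6.4 dBV.
Stage 3: -6.4 dBV is at or below the 11 dBV threshold — no compression; output -6.4 dBV.

-6.4 dBV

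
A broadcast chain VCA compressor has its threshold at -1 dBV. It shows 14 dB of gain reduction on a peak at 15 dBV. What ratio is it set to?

8:1

Input overshoot = 15 − (-1) = 16 dB.
Output overshoot = 16 − 14 = 2 dB.
Ratio = input overshoot / output overshoot = 16 / 2 = 8.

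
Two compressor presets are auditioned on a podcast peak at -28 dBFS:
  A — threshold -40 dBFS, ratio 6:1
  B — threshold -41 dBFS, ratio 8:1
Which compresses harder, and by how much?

B, by 1.375 dB

A: overshoot 12 dB → output overshoot 2 dB → GR 10 dB.
B: overshoot 13 dB → output overshoot 1.625 dB → GR 11.375 dB.
Difference: 1.375 dB in favour of B.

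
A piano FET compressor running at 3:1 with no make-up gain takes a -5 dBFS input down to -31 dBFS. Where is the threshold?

Gain reduction = -5 − (-31) = 26 dB; output overshoot = GR / (R − 1) = 26 / 2 = 13 dB.
Threshold = output − output overshoot = -31 − 13 = -44 dBFS.

-44 dBFS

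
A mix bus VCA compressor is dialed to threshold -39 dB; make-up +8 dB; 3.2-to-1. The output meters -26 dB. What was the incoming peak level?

-23 dB

Remove make-up: -26 − 8 = -34 dB.
That's 5 dB above the -39 dB threshold.
Undo the ratio: input overshoot = 5 × 3.2 = 16 dB, giving input = -23 dB.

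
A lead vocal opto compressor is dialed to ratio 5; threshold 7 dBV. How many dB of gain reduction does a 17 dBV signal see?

8 dB

Overshoot = 17 − 7 = 10 dB.
A 5:1 ratio leaves 2 dB of that excess.
Gain reduction = 10 − 2 = 8 dB.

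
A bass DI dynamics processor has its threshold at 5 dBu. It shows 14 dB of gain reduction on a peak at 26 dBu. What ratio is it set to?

3:1

Input overshoot = 26 − 5 = 21 dB.
Output overshoot = 21 − 14 = 7 dB.
Ratio = input overshoot / output overshoot = 21 / 7 = 3.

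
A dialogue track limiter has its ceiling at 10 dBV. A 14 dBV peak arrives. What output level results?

The limiter clamps the peak to its 10 dBV ceiling.

10 dBV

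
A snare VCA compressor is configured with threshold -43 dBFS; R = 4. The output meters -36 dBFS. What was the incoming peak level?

-15 dBFS

That's 7 dB above the -43 dBFS threshold.
Before 4:1 compression the overshoot was 7 × 4 = 28 dB, so input = -43 + 28 = -15 dBFS.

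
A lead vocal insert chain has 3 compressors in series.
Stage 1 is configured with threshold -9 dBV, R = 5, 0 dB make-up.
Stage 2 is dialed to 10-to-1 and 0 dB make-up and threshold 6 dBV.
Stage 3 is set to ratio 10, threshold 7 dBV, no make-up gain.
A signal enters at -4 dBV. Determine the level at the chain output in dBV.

Stage 1: overshoot 5 dB → 5/5 = 1 dB → -8 dBV.
Stage 2: -8 dBV ≤ 6 dBV, so stage 2 doesn't engage; output -8 dBV.
Stage 3: -8 dBV ≤ 7 dBV, so stage 3 doesn't engage; output -8 dBV.

-8 dBV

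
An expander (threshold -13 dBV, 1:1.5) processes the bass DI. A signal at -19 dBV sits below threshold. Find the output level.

-22 dBV

The input is 6 dB below the -13 dBV threshold.
A 1:1.5 expander multiplies undershoot by 1.5: 6 × 1.5 = 9 dB below threshold.
Output = -13 − 9 = -22 dBV.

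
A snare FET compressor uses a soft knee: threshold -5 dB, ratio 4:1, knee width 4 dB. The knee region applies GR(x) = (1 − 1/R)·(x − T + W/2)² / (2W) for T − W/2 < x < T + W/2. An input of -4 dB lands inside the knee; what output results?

x − T + W/2 = -4 − (-5) + 2 = 3.
GR = (1 − 1/4) × 3² / 8 = 0.75 × 9 / 8 = 0.84375 dB.
Output = -4 − 0.84375 = -4.84375 dB.

-4.84375 dB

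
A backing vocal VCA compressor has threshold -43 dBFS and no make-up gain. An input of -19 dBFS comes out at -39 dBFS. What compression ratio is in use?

6:1

Input overshoot = -19 − (-43) = 24 dB; output overshoot = -39 − (-43) = 4 dB.
Ratio = 24 / 4 = 6.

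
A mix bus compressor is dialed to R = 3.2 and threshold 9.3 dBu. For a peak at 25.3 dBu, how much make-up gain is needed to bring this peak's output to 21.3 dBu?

Without make-up, output = threshold + overshoot/3.2 = 9.3 + 5 = 14.3 dBu.
Gap to target: 7 dB.

7 dB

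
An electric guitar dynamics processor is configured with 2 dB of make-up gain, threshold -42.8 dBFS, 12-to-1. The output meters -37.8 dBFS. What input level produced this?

Before make-up, the level was -37.8 − 2 = -39.8 dBFS.
That's 3 dB above the -42.8 dBFS threshold.
Input overshoot = R × output overshoot = 36 dB → input = -42.8 + 36 = -6.8 dBFS.

-6.8 dBFS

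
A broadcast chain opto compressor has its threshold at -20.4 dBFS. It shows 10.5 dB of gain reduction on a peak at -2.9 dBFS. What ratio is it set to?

Input overshoot = -2.9 − (-20.4) = 17.5 dB.
Output overshoot = 17.5 − 10.5 = 7 dB.
Ratio = input overshoot / output overshoot = 17.5 / 7 = 2.5.

2.5:1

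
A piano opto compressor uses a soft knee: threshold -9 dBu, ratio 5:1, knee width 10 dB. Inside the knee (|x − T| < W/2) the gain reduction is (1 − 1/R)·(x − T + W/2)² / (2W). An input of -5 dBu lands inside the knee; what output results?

-8.24 dBu

x − T + W/2 = -5 − (-9) + 5 = 9.
GR = (1 − 1/5) × 9² / 20 = 0.8 × 81 / 20 = 3.24 dB.
Output = -5 − 3.24 = -8.24 dBu.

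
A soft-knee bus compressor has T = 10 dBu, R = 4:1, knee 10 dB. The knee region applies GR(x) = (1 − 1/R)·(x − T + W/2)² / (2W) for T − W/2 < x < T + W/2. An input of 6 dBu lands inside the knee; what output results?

x − T + W/2 = 6 − 10 + 5 = 1.
GR = (1 − 1/4) × 1² / 20 = 0.75 × 1 / 20 = 0.0375 dB.
Output = 6 − 0.0375 = 5.9625 dBu.

5.9625 dBu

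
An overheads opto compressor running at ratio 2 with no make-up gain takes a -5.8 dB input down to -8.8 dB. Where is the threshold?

-11.8 dB

Input is 6 dB above T (since output overshoot × R = input overshoot: (-8.8 − T)·2 = -5.8 − T gives T = -11.8 dB).
Check: -11.8 + (-5.8 − (-11.8))/2 = -11.8 + 3 = -8.8 dB. ✓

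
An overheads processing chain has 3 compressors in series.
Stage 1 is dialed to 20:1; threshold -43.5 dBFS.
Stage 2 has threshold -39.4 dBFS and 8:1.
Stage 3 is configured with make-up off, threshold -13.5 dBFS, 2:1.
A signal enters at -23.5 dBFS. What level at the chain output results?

Stage 1: overshoot 20 dB → 20/20 = 1 dB → -42.5 dBFS.
Stage 2: -42.5 dBFS ≤ -39.4 dBFS, so stage 2 doesn't engage; output -42.5 dBFS.
Stage 3: -42.5 dBFS is at or below the -13.5 dBFS threshold — no compression; output -42.5 dBFS.

-42.5 dBFS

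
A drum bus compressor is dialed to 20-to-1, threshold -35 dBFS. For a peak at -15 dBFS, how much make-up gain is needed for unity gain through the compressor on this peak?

Overshoot 20 dB → 20/20 = 1 dB after compression, so the compressed level is -35 + 1 = -34 dBFS.
Make-up = target − compressed = -15 − (-34) = 19 dB.

19 dB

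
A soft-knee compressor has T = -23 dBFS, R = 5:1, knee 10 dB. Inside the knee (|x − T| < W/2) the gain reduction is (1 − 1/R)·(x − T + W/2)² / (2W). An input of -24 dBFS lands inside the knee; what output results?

x − T + W/2 = -24 − (-23) + 5 = 4.
GR = (1 − 1/5) × 4² / 20 = 0.8 × 16 / 20 = 0.64 dB.
Output = -24 − 0.64 = -24.64 dBFS.

-24.64 dBFS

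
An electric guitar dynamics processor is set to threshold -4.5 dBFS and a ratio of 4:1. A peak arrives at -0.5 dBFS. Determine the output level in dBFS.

Overshoot: -0.5 − (-4.5) = 4 dB.
The 4 dB excess becomes 1 dB after 4:1 reduction.
So the level is -4.5 + 1 = -3.5 dBFS.

-3.5 dBFS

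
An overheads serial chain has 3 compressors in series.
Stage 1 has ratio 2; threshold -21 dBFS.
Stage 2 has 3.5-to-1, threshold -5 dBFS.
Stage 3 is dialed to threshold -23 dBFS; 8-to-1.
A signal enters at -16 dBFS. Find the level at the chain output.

Stage 1: overshoot 5 dB → 5/2 = 2.5 dB → -18.5 dBFS.
Stage 2: below threshold (-18.5 ≤ -5); passes unchanged; output -18.5 dBFS.
Stage 3: overshoot 4.5 dB → 4.5/8 = 0.5625 dB → -22.4375 dBFS.

-22.4375 dBFS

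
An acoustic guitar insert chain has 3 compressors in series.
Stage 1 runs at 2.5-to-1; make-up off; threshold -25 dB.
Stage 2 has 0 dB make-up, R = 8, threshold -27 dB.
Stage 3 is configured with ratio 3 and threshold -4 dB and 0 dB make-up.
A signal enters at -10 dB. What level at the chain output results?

Stage 1: overshoot 15 dB → 15/2.5 = 6 dB → -19 dB.
Stage 2: 8 dB above -27 dB, reduced 8:1 to 1 dB above → -26 dB.
Stage 3: -26 dB is at or below the -4 dB threshold — no compression; output -26 dB.

-26 dB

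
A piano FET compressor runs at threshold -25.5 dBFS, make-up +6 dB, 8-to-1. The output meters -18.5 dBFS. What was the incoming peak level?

Stripping the +6 dB make-up gives -24.5 dBFS at the gain stage.
Post-compression overshoot = -24.5 − (-25.5) = 1 dB.
Input overshoot = R × output overshoot = 8 dB → input = -25.5 + 8 = -17.5 dBFS.

-17.5 dBFS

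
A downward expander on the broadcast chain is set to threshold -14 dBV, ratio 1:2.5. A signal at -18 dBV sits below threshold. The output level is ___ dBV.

Undershoot = (-14) − (-18) = 4 dB.
At 1:2.5, that expands to 10 dB under threshold.
Output = -14 − 10 = -24 dBV.

-24 dBV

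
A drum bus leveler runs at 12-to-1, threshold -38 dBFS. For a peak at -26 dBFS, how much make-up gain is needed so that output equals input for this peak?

The peak compresses to -38 + 12/12 = -37 dBFS.
To reach -26 dBFS requires -26 − (-37) = 11 dB of make-up.

11 dB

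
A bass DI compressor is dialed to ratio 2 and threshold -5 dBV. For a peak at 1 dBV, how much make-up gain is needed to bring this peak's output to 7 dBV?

9 dB

Without make-up, output = threshold + overshoot/2 = -5 + 3 = -2 dBV.
Gap to target: 9 dB.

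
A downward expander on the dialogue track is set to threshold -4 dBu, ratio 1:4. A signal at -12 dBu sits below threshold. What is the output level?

Undershoot = (-4) − (-12) = 8 dB.
At 1:4, that expands to 32 dB under threshold.
Output = -4 − 32 = -36 dBu.

-36 dBu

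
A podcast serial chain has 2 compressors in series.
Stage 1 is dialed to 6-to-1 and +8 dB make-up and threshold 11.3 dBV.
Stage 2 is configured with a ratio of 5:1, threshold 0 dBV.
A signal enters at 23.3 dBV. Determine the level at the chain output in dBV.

Stage 1: 12 dB above 11.3 dBV, reduced 6:1 to 2 dB above → 13.3 dBV; +8 dB make-up → 21.3 dBV.
Stage 2: 21.3 dB above 0 dBV, reduced 5:1 to 4.26 dB above → 4.26 dBV.

4.26 dBV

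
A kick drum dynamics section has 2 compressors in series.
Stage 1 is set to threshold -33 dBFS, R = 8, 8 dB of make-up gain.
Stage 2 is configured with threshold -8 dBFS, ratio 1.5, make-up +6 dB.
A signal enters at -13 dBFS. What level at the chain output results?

-16.5 dBFS

Stage 1: 20 dB above -33 dBFS, reduced 8:1 to 2.5 dB above → -30.5 dBFS; +8 dB make-up → -22.5 dBFS.
Stage 2: below threshold (-22.5 ≤ -8); passes unchanged; make-up brings it to -16.5 dBFS.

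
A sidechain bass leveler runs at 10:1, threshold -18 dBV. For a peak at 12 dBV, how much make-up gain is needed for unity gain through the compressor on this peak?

Overshoot 30 dB → 30/10 = 3 dB after compression, so the compressed level is -18 + 3 = -15 dBV.
Make-up = target − compressed = 12 − (-15) = 27 dB.

27 dB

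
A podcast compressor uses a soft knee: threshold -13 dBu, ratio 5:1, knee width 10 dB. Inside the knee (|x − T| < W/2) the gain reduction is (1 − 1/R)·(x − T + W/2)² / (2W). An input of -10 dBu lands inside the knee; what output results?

-12.56 dBu

x − T + W/2 = -10 − (-13) + 5 = 8.
GR = (1 − 1/5) × 8² / 20 = 0.8 × 64 / 20 = 2.56 dB.
Output = -10 − 2.56 = -12.56 dBu.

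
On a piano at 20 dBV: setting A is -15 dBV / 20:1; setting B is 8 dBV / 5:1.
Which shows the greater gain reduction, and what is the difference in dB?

A, by 23.65 dB

A: GR = 35 − 35/20 = 33.25 dB.
B: GR = 12 − 12/5 = 9.6 dB.
Difference: 23.65 dB in favour of A.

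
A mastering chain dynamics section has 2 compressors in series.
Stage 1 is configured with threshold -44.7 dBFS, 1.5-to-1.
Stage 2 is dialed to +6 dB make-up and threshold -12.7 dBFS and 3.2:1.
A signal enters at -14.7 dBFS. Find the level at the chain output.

Stage 1: overshoot 30 dB → 30/1.5 = 20 dB → -24.7 dBFS.
Stage 2: -24.7 dBFS ≤ -12.7 dBFS, so stage 2 doesn't engage; make-up brings it to -18.7 dBFS.

-18.7 dBFS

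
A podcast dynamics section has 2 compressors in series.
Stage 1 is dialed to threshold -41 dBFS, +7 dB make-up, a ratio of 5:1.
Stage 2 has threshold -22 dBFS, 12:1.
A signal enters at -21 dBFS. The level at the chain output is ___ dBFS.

-30 dBFS

Stage 1: -21 dBFS is 20 dB over -41 dBFS; at 5:1 that becomes 4 dB over, giving -37 dBFS; +7 dB make-up → -30 dBFS.
Stage 2: -30 dBFS is at or below the -22 dBFS threshold — no compression; output -30 dBFS.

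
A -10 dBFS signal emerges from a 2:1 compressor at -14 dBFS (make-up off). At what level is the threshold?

Gain reduction = -10 − (-14) = 4 dB; output overshoot = GR / (R − 1) = 4 / 1 = 4 dB.
Threshold = output − output overshoot = -14 − 4 = -18 dBFS.

-18 dBFS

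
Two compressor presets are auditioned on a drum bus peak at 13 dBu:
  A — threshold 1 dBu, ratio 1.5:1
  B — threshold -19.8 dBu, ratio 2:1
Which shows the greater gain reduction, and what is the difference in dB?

A: GR = 12 − 12/1.5 = 4 dB.
B: GR = 32.8 − 32.8/2 = 16.4 dB.
B reduces 12.4 dB more.

B, by 12.4 dB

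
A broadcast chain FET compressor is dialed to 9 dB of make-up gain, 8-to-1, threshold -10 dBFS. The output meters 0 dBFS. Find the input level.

Before make-up, the level was 0 − 9 = -9 dBFS.
Post-compression overshoot = -9 − (-10) = 1 dB.
Before 8:1 compression the overshoot was 1 × 8 = 8 dB, so input = -10 + 8 = -2 dBFS.

-2 dBFS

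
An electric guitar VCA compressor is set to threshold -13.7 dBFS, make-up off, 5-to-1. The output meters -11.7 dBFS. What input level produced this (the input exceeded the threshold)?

Post-compression overshoot = -11.7 − (-13.7) = 2 dB.
Undo the ratio: input overshoot = 2 × 5 = 10 dB, giving input = -3.7 dBFS.

-3.7 dBFS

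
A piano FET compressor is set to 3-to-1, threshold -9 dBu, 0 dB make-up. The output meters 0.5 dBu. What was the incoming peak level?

That's 9.5 dB above the -9 dBu threshold.
Undo the ratio: input overshoot = 9.5 × 3 = 28.5 dB, giving input = 19.5 dBu.

19.5 dBu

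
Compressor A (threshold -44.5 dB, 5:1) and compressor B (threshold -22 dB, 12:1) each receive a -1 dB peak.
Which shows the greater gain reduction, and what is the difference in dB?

A, by 15.55 dB

A: overshoot 43.5 dB → output overshoot 8.7 dB → GR 34.8 dB.
B: overshoot 21 dB → output overshoot 1.75 dB → GR 19.25 dB.
A reduces 15.55 dB more.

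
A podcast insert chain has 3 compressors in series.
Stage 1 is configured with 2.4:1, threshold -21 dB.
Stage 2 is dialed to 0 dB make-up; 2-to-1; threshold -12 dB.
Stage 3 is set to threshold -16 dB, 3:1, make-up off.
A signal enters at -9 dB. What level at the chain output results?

Stage 1: 12 dB above -21 dB, reduced 2.4:1 to 5 dB above → -16 dB.
Stage 2: -16 dB is at or below the -12 dB threshold — no compression; output -16 dB.
Stage 3: below threshold (-16 ≤ -16); passes unchanged; output -16 dB.

-16 dB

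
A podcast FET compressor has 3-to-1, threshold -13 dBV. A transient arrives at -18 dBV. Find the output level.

-18 dBV

-18 dBV is 5 dB below the -13 dBV threshold, so no gain reduction is applied.
Output = input = -18 dBV.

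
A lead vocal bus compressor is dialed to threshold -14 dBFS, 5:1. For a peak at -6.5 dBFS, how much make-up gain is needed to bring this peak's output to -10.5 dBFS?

Without make-up, output = threshold + overshoot/5 = -14 + 1.5 = -12.5 dBFS.
Gap to target: 2 dB.

2 dB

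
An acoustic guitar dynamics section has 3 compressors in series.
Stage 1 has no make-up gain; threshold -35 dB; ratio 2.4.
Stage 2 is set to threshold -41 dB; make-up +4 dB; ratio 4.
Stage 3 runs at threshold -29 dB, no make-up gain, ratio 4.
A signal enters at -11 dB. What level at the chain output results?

Stage 1: -11 dB is 24 dB over -35 dB; at 2.4:1 that becomes 10 dB over, giving -25 dB.
Stage 2: 16 dB above -41 dB, reduced 4:1 to 4 dB above → -37 dB; +4 dB make-up → -33 dB.
Stage 3: -33 dB ≤ -29 dB, so stage 3 doesn't engage; output -33 dB.

-33 dB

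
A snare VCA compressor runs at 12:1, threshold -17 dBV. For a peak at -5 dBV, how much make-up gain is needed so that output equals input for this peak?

11 dB

Overshoot 12 dB → 12/12 = 1 dB after compression, so the compressed level is -17 + 1 = -16 dBV.
Make-up = target − compressed = -5 − (-16) = 11 dB.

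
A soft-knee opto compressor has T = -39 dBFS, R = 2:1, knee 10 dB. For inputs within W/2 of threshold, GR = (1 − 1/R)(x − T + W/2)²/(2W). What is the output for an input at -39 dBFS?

-39.625 dBFS

x − T + W/2 = -39 − (-39) + 5 = 5.
GR = (1 − 1/2) × 5² / 20 = 0.5 × 25 / 20 = 0.625 dB.
Output = -39 − 0.625 = -39.625 dBFS.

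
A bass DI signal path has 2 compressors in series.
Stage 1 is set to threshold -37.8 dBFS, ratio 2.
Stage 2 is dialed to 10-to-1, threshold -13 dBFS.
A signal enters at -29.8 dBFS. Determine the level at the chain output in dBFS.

Stage 1: overshoot 8 dB → 8/2 = 4 dB → -33.8 dBFS.
Stage 2: -33.8 dBFS ≤ -13 dBFS, so stage 2 doesn't engage; output -33.8 dBFS.

-33.8 dBFS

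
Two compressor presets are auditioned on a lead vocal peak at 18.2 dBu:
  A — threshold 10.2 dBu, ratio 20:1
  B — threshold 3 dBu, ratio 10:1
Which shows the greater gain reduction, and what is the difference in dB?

A: 8 dB over, compressed to 0.4 dB over, so 7.6 dB of GR.
B: 15.2 dB over, compressed to 1.52 dB over, so 13.68 dB of GR.
Difference: 6.08 dB in favour of B.

B, by 6.08 dB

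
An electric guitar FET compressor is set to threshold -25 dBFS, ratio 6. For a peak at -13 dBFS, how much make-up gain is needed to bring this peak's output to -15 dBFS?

8 dB

Without make-up, output = threshold + overshoot/6 = -25 + 2 = -23 dBFS.
Gap to target: 8 dB.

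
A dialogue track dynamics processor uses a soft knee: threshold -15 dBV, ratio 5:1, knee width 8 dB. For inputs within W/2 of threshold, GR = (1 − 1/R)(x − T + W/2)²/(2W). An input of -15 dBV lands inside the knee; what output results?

-15.8 dBV

x − T + W/2 = -15 − (-15) + 4 = 4.
GR = (1 − 1/5) × 4² / 16 = 0.8 × 16 / 16 = 0.8 dB.
Output = -15 − 0.8 = -15.8 dBV.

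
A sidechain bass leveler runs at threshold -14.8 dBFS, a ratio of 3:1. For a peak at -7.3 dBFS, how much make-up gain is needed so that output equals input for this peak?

5 dB

The peak compresses to -14.8 + 7.5/3 = -12.3 dBFS.
To reach -7.3 dBFS requires -7.3 − (-12.3) = 5 dB of make-up.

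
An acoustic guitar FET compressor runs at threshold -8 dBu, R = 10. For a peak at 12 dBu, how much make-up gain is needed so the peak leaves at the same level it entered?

The peak compresses to -8 + 20/10 = -6 dBu.
To reach 12 dBu requires 12 − (-6) = 18 dB of make-up.

18 dB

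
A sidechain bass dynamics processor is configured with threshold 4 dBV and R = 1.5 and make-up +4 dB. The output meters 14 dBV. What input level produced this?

Remove make-up: 14 − 4 = 10 dBV.
Post-compression overshoot = 10 − 4 = 6 dB.
Before 1.5:1 compression the overshoot was 6 × 1.5 = 9 dB, so input = 4 + 9 = 13 dBV.

13 dBV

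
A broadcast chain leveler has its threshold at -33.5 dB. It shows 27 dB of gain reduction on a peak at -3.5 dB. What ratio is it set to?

10:1

Input overshoot = -3.5 − (-33.5) = 30 dB.
Output overshoot = 30 − 27 = 3 dB.
Ratio = input overshoot / output overshoot = 30 / 3 = 10.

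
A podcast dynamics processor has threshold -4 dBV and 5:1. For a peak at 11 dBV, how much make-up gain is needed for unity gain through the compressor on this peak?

The peak compresses to -4 + 15/5 = -1 dBV.
To reach 11 dBV requires 11 − (-1) = 12 dB of make-up.

12 dB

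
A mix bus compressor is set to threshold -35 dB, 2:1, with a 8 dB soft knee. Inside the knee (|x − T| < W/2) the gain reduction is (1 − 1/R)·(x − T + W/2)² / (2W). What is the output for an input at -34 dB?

x − T + W/2 = -34 − (-35) + 4 = 5.
GR = (1 − 1/2) × 5² / 16 = 0.5 × 25 / 16 = 0.78125 dB.
Output = -34 − 0.78125 = -34.78125 dB.

-34.78125 dB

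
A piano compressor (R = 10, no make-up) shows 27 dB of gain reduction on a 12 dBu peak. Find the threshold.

-18 dBu

Input is 30 dB above T (since output overshoot × R = input overshoot: (-15 − T)·10 = 12 − T gives T = -18 dBu).
Check: -18 + (12 − (-18))/10 = -18 + 3 = -15 dBu. ✓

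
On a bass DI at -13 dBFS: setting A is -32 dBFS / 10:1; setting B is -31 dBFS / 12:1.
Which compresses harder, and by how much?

A, by 0.6 dB

A: overshoot 19 dB → output overshoot 1.9 dB → GR 17.1 dB.
B: overshoot 18 dB → output overshoot 1.5 dB → GR 16.5 dB.
A reduces 0.6 dB more.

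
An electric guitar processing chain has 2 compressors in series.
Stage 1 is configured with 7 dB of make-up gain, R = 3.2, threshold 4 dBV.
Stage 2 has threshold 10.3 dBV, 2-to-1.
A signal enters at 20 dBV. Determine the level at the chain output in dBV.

Stage 1: overshoot 16 dB → 16/3.2 = 5 dB → 9 dBV; +7 dB make-up → 16 dBV.
Stage 2: overshoot 5.7 dB → 5.7/2 = 2.85 dB → 13.15 dBV.

13.15 dBV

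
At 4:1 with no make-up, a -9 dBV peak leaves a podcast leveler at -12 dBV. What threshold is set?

-13 dBV

Input is 4 dB above T (since output overshoot × R = input overshoot: (-12 − T)·4 = -9 − T gives T = -13 dBV).
Check: -13 + (-9 − (-13))/4 = -13 + 1 = -12 dBV. ✓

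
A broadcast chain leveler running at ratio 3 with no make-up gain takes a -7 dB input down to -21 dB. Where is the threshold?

Let T be the threshold. Output overshoot = (input overshoot)/R, so -21 − T = (-7 − T)/3.
3·(-21 − T) = -7 − T → 2·T = -63 − (-7) = -56.
T = -56/2 = -28 dB.

-28 dB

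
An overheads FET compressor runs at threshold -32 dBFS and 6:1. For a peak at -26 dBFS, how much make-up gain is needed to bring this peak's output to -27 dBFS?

Overshoot 6 dB → 6/6 = 1 dB after compression, so the compressed level is -32 + 1 = -31 dBFS.
Make-up = target − compressed = -27 − (-31) = 4 dB.

4 dB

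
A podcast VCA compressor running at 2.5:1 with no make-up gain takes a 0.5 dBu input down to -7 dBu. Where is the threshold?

-12 dBu

Gain reduction = 0.5 − (-7) = 7.5 dB; output overshoot = GR / (R − 1) = 7.5 / 1.5 = 5 dB.
Threshold = output − output overshoot = -7 − 5 = -12 dBu.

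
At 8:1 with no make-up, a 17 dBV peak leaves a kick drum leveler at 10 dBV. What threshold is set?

9 dBV

Let T be the threshold. Output overshoot = (input overshoot)/R, so 10 − T = (17 − T)/8.
8·(10 − T) = 17 − T → 7·T = 80 − 17 = 63.
T = 63/7 = 9 dBV.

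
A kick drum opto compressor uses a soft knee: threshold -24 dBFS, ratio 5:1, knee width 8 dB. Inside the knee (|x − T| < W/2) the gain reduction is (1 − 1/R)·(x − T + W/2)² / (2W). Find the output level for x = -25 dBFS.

-25.45 dBFS

x − T + W/2 = -25 − (-24) + 4 = 3.
GR = (1 − 1/5) × 3² / 16 = 0.8 × 9 / 16 = 0.45 dB.
Output = -25 − 0.45 = -25.45 dBFS.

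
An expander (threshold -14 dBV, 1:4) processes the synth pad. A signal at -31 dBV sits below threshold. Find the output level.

Below threshold, a 1:4 expander applies gain = (4−1)×(T − x) of attenuation.
(4−1) × 17 = 51 dB, so output = -31 − 51 = -82 dBV.

-82 dBV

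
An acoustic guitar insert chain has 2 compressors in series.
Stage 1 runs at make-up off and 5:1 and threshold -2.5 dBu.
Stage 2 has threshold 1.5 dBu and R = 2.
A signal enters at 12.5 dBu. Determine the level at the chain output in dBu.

Stage 1: 12.5 dBu is 15 dB over -2.5 dBu; at 5:1 that becomes 3 dB over, giving 0.5 dBu.
Stage 2: 0.5 dBu is at or below the 1.5 dBu threshold — no compression; output 0.5 dBu.

0.5 dBu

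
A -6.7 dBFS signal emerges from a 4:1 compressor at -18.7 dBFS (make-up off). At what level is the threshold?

-22.7 dBFS

Gain reduction = -6.7 − (-18.7) = 12 dB; output overshoot = GR / (R − 1) = 12 / 3 = 4 dB.
Threshold = output − output overshoot = -18.7 − 4 = -22.7 dBFS.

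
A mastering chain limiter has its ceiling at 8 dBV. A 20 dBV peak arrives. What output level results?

8 dBV

The limiter clamps the peak to its 8 dBV ceiling.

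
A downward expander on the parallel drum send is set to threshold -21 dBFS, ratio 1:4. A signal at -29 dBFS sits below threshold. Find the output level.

The input is 8 dB below the -21 dBFS threshold.
A 1:4 expander multiplies undershoot by 4: 8 × 4 = 32 dB below threshold.
Output = -21 − 32 = -53 dBFS.

-53 dBFS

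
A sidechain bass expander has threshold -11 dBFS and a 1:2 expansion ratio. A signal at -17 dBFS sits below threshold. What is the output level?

-23 dBFS

The input is 6 dB below the -11 dBFS threshold.
A 1:2 expander multiplies undershoot by 2: 6 × 2 = 12 dB below threshold.
Output = -11 − 12 = -23 dBFS.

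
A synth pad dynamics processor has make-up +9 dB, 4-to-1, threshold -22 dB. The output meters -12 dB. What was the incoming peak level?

-18 dB

Before make-up, the level was -12 − 9 = -21 dB.
Post-compression overshoot = -21 − (-22) = 1 dB.
Input overshoot = R × output overshoot = 4 dB → input = -22 + 4 = -18 dB.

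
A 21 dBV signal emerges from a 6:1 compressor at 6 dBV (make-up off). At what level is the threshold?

Let T be the threshold. Output overshoot = (input overshoot)/R, so 6 − T = (21 − T)/6.
6·(6 − T) = 21 − T → 5·T = 36 − 21 = 15.
T = 15/5 = 3 dBV.

3 dBV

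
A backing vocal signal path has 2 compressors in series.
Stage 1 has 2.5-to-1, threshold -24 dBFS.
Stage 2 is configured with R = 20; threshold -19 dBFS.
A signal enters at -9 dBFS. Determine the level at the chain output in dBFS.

-18.95 dBFS

Stage 1: overshoot 15 dB → 15/2.5 = 6 dB → -18 dBFS.
Stage 2: 1 dB above -19 dBFS, reduced 20:1 to 0.05 dB above → -18.95 dBFS.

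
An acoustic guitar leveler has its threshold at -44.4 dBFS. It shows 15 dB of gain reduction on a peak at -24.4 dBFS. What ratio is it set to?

4:1

Input overshoot = -24.4 − (-44.4) = 20 dB.
Output overshoot = 20 − 15 = 5 dB.
Ratio = input overshoot / output overshoot = 20 / 5 = 4.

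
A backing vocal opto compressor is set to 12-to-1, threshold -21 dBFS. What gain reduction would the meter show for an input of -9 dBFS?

11 dB

The signal is 12 dB above threshold.
A 12:1 ratio leaves 1 dB of that excess.
GR = overshoot in − overshoot out = 12 − 1 = 11 dB.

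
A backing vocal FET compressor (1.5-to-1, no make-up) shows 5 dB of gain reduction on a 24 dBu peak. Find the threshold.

9 dBu

Input is 15 dB above T (since output overshoot × R = input overshoot: (19 − T)·1.5 = 24 − T gives T = 9 dBu).
Check: 9 + (24 − 9)/1.5 = 9 + 10 = 19 dBu. ✓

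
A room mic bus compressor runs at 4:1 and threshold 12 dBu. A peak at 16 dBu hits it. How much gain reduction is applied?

The signal is 4 dB above threshold.
After 4:1 compression the overshoot becomes 4/4 = 1 dB.
GR = overshoot in − overshoot out = 4 − 1 = 3 dB.

3 dB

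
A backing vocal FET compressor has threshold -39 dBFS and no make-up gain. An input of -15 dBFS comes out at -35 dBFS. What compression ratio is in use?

6:1

Input overshoot = -15 − (-39) = 24 dB; output overshoot = -35 − (-39) = 4 dB.
Ratio = 24 / 4 = 6.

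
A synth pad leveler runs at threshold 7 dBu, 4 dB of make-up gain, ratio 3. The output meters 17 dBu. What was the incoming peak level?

Stripping the +4 dB make-up gives 13 dBu at the gain stage.
Post-compression overshoot = 13 − 7 = 6 dB.
Input overshoot = R × output overshoot = 18 dB → input = 7 + 18 = 25 dBu.

25 dBu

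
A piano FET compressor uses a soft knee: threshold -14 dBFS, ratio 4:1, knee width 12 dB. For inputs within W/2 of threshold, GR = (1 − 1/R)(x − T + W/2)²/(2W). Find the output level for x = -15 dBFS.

x − T + W/2 = -15 − (-14) + 6 = 5.
GR = (1 − 1/4) × 5² / 24 = 0.75 × 25 / 24 = 0.78125 dB.
Output = -15 − 0.78125 = -15.78125 dBFS.

-15.78125 dBFS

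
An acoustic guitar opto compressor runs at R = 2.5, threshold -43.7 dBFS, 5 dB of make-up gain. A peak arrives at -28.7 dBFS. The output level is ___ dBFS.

-32.7 dBFS

Overshoot: -28.7 − (-43.7) = 15 dB.
The 15 dB excess becomes 6 dB after 2.5:1 reduction.
So the level is -43.7 + 6 = -37.7 dBFS; make-up adds 5 dB, giving -32.7 dBFS.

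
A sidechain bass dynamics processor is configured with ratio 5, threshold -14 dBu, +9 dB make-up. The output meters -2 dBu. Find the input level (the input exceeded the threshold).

1 dBu

Before make-up, the level was -2 − 9 = -11 dBu.
The compressed level sits -11 − (-14) = 3 dB over threshold.
Input overshoot = R × output overshoot = 15 dB → input = -14 + 15 = 1 dBu.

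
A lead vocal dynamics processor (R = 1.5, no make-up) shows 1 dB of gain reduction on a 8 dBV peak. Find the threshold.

5 dBV

Let T be the threshold. Output overshoot = (input overshoot)/R, so 7 − T = (8 − T)/1.5.
1.5·(7 − T) = 8 − T → 0.5·T = 10.5 − 8 = 2.5.
T = 2.5/0.5 = 5 dBV.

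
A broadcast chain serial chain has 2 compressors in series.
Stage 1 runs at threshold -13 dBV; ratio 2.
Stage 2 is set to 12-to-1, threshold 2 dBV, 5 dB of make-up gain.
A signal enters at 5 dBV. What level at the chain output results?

Stage 1: 18 dB above -13 dBV, reduced 2:1 to 9 dB above → -4 dBV.
Stage 2: -4 dBV ≤ 2 dBV, so stage 2 doesn't engage; make-up brings it to 1 dBV.

1 dBV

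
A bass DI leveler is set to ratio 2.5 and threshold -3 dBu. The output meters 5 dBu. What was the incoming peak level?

17 dBu

Post-compression overshoot = 5 − (-3) = 8 dB.
Input overshoot = R × output overshoot = 20 dB → input = -3 + 20 = 17 dBu.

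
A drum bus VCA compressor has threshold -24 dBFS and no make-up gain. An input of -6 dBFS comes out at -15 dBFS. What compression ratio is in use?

2:1

Input overshoot = -6 − (-24) = 18 dB; output overshoot = -15 − (-24) = 9 dB.
Ratio = 18 / 9 = 2.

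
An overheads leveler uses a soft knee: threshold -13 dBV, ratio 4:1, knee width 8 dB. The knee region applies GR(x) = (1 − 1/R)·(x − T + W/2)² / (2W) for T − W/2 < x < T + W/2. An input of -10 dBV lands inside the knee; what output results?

-12.296875 dBV

x − T + W/2 = -10 − (-13) + 4 = 7.
GR = (1 − 1/4) × 7² / 16 = 0.75 × 49 / 16 = 2.296875 dB.
Output = -10 − 2.296875 = -12.296875 dBV.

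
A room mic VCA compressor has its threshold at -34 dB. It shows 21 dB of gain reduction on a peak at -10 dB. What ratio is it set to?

Input overshoot = -10 − (-34) = 24 dB.
Output overshoot = 24 − 21 = 3 dB.
Ratio = input overshoot / output overshoot = 24 / 3 = 8.

8:1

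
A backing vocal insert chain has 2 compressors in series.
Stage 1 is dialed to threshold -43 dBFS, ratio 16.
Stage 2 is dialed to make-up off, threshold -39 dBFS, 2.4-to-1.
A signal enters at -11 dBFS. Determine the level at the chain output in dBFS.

Stage 1: 32 dB above -43 dBFS, reduced 16:1 to 2 dB above → -41 dBFS.
Stage 2: -41 dBFS ≤ -39 dBFS, so stage 2 doesn't engage; output -41 dBFS.

-41 dBFS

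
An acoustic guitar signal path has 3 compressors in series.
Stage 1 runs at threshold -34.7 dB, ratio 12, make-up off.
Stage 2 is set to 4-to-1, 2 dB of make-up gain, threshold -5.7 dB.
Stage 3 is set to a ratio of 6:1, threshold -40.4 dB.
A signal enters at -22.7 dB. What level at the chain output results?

-38.95 dB

Stage 1: 12 dB above -34.7 dB, reduced 12:1 to 1 dB above → -33.7 dB.
Stage 2: -33.7 dB is at or below the -5.7 dB threshold — no compression; make-up brings it to -31.7 dB.
Stage 3: 8.7 dB above -40.4 dB, reduced 6:1 to 1.45 dB above → -38.95 dB.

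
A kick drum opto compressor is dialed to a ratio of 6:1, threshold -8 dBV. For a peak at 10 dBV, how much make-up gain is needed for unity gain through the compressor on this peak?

15 dB

Without make-up, output = threshold + overshoot/6 = -8 + 3 = -5 dBV.
Gap to target: 15 dB.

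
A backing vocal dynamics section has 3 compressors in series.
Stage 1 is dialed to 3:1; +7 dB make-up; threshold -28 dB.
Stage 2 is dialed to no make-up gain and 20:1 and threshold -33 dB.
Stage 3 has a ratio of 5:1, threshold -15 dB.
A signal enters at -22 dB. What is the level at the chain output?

Stage 1: overshoot 6 dB → 6/3 = 2 dB → -26 dB; +7 dB make-up → -19 dB.
Stage 2: 14 dB above -33 dB, reduced 20:1 to 0.7 dB above → -32.3 dB.
Stage 3: -32.3 dB ≤ -15 dB, so stage 3 doesn't engage; output -32.3 dB.

-32.3 dB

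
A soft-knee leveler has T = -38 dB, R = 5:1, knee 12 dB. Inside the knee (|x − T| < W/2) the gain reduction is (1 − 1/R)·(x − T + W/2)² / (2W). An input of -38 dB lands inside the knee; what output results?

-39.2 dB

x − T + W/2 = -38 − (-38) + 6 = 6.
GR = (1 − 1/5) × 6² / 24 = 0.8 × 36 / 24 = 1.2 dB.
Output = -38 − 1.2 = -39.2 dB.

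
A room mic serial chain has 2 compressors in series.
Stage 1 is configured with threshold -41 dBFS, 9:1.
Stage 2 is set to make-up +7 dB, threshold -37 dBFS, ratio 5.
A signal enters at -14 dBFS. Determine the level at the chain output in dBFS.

-31 dBFS

Stage 1: -14 dBFS is 27 dB over -41 dBFS; at 9:1 that becomes 3 dB over, giving -38 dBFS.
Stage 2: -38 dBFS ≤ -37 dBFS, so stage 2 doesn't engage; make-up brings it to -31 dBFS.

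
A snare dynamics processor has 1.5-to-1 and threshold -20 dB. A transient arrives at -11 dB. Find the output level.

-14 dB

Overshoot: -11 − (-20) = 9 dB.
1.5:1 compression reduces that to 9/1.5 = 6 dB over.
Output = -20 + 6 = -14 dB.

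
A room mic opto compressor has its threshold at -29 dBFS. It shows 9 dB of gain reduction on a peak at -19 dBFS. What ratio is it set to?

10:1

Input overshoot = -19 − (-29) = 10 dB.
Output overshoot = 10 − 9 = 1 dB.
Ratio = input overshoot / output overshoot = 10 / 1 = 10.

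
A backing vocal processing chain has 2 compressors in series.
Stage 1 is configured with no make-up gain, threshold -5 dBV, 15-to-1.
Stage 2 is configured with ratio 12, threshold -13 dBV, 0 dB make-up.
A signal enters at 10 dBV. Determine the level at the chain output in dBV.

Stage 1: 15 dB above -5 dBV, reduced 15:1 to 1 dB above → -4 dBV.
Stage 2: -4 dBV is 9 dB over -13 dBV; at 12:1 that becomes 0.75 dB over, giving -12.25 dBV.

-12.25 dBV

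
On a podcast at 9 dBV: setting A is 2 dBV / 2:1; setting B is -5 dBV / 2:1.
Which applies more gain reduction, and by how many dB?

B, by 3.5 dB

A: overshoot 7 dB → output overshoot 3.5 dB → GR 3.5 dB.
B: overshoot 14 dB → output overshoot 7 dB → GR 7 dB.
B reduces 3.5 dB more.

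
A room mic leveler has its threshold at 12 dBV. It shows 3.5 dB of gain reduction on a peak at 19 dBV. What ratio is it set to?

2:1

Input overshoot = 19 − 12 = 7 dB.
Output overshoot = 7 − 3.5 = 3.5 dB.
Ratio = input overshoot / output overshoot = 7 / 3.5 = 2.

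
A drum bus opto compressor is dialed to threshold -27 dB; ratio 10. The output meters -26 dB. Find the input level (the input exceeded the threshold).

The compressed level sits -26 − (-27) = 1 dB over threshold.
Before 10:1 compression the overshoot was 1 × 10 = 10 dB, so input = -27 + 10 = -17 dB.

-17 dB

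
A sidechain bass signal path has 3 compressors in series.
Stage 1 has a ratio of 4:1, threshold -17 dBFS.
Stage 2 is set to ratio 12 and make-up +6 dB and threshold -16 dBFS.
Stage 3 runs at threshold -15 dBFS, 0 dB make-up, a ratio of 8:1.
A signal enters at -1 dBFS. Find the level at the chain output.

-14.34375 dBFS

Stage 1: 16 dB above -17 dBFS, reduced 4:1 to 4 dB above → -13 dBFS.
Stage 2: overshoot 3 dB → 3/12 = 0.25 dB → -15.75 dBFS; +6 dB make-up → -9.75 dBFS.
Stage 3: 5.25 dB above -15 dBFS, reduced 8:1 to 0.65625 dB above → -14.34375 dBFS.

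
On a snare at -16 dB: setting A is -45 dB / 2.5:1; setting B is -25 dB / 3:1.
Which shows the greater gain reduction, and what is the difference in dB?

A, by 11.4 dB

A: 29 dB over, compressed to 11.6 dB over, so 17.4 dB of GR.
B: 9 dB over, compressed to 3 dB over, so 6 dB of GR.
Difference: 11.4 dB in favour of A.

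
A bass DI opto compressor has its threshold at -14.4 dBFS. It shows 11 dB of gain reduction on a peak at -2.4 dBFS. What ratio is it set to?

Input overshoot = -2.4 − (-14.4) = 12 dB.
Output overshoot = 12 − 11 = 1 dB.
Ratio = input overshoot / output overshoot = 12 / 1 = 12.

12:1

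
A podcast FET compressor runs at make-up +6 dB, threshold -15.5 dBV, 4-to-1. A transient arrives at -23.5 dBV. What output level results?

-17.5 dBV

-23.5 dBV is 8 dB below the -15.5 dBV threshold, so no gain reduction is applied.
Make-up gain adds 6 dB: -23.5 + 6 = -17.5 dBV.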